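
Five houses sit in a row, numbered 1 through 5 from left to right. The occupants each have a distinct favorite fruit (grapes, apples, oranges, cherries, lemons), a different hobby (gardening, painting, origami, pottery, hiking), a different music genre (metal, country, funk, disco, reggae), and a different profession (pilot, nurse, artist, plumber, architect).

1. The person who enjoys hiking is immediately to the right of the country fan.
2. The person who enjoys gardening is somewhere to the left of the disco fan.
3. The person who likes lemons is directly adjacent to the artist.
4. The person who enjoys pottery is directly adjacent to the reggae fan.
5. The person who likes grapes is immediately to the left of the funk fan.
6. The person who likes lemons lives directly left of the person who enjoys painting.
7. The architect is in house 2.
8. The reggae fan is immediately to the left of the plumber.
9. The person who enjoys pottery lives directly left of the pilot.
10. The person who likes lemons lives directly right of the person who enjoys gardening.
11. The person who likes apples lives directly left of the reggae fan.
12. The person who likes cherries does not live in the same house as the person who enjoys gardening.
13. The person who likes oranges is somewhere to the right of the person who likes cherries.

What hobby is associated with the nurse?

origami

From clue 7, the architect must be in house 2.
The only favorite fruit still possible for house 5 is oranges.
The person who likes apples is narrowed to house 1 or 2 or 3; consider each.
Placing it in house 1 and house 3 leads to a contradiction, so it's in house 2.
The reggae fan is in house 3 (clue 11).
By clue 8, the plumber is in house 4.
House 1 hobby: only origami fits.
House 1's profession must be nurse (nothing else left).
The person who likes lemons is in house 4 (clue 3).
From clue 6, the person who enjoys painting must be in house 5.
The person who enjoys gardening is in house 3 (clue 10).
The only favorite fruit still possible for house 3 is grapes.
House 2 hobby: only hiking fits.
House 4's hobby must be pottery (nothing else left).
Clue 1 places the country fan in house 1.
Clue 5: the funk fan is in house 4.
Clue 9 places the pilot in house 5.
House 1 favorite fruit: only cherries fits.
That leaves metal as the music genre for house 2.
That leaves disco as the music genre for house 5.
That leaves artist as the profession for house 3.
So: house 1 = cherries/origami/country/nurse, house 2 = apples/hiking/metal/architect, house 3 = grapes/gardening/reggae/artist, house 4 = lemons/pottery/funk/plumber, house 5 = oranges/painting/disco/pilot.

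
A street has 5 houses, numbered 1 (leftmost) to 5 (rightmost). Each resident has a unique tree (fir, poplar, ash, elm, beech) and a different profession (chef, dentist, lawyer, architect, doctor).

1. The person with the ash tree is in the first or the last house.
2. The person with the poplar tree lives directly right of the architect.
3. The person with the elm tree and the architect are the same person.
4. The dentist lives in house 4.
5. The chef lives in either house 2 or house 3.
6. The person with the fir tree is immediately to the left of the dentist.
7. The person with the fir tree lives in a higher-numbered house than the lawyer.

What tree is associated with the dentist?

Clue 4: the dentist is in house 4.
Clue 6 places the person with the fir tree in house 3.
That leaves doctor as the profession for house 5.
By clue 3, the person with the elm tree is in house 1.
The architect is in house 1 (clue 3).
House 3's profession must be chef (nothing else left).
Clue 2 places the person with the poplar tree in house 2.
House 4's tree must be beech (nothing else left).
So house 5 gets ash for tree.
So house 2 gets lawyer for profession.
So: house 1 = elm/architect, house 2 = poplar/lawyer, house 3 = fir/chef, house 4 = beech/dentist, house 5 = ash/doctor.

beech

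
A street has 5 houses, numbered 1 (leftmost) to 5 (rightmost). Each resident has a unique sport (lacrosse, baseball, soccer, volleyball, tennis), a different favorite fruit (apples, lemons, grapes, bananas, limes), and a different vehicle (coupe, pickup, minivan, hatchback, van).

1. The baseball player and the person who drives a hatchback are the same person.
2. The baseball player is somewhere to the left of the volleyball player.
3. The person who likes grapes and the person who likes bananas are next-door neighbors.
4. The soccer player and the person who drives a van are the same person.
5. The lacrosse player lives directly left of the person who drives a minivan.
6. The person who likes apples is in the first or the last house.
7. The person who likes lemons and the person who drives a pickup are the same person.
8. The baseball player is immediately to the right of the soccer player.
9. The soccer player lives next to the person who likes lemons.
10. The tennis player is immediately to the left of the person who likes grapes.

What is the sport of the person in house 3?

baseball

The only sport still possible for house 5 is volleyball.
The person who likes apples is narrowed to house 1 or 5; consider each.
Placing it in house 1 leads to a contradiction, so it's in house 5.
The baseball player is narrowed to house 2 or 3 or 4; consider each.
Placing it in house 2 and house 4 leads to a contradiction, so it's in house 3.
Clue 1 places the person who drives a hatchback in house 3.
Clue 8: the soccer player is in house 2.
So house 1 gets tennis for sport.
The only sport still possible for house 4 is lacrosse.
The person who drives a van is in house 2 (clue 4).
Clue 5: the person who drives a minivan is in house 5.
Clue 7: the person who likes lemons is in house 1.
Clue 7: the person who drives a pickup is in house 1.
By clue 10, the person who likes grapes is in house 2.
So house 4 gets coupe for vehicle.
The person who likes bananas is in house 3 (clue 3).
The only favorite fruit still possible for house 4 is limes.
So: house 1 = tennis/lemons/pickup, house 2 = soccer/grapes/van, house 3 = baseball/bananas/hatchback, house 4 = lacrosse/limes/coupe, house 5 = volleyball/apples/minivan.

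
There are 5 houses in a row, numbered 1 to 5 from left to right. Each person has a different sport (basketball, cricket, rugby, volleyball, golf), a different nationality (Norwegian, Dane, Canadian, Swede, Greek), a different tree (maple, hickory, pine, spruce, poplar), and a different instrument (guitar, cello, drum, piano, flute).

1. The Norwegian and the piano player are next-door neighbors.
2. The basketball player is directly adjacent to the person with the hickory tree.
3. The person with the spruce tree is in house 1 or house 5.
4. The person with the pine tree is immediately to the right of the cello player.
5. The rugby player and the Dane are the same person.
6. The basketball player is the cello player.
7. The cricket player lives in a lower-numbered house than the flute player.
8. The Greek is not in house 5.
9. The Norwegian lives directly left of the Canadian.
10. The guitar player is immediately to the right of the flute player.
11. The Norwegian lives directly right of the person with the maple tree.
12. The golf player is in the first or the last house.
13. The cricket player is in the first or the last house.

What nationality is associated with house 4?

Dane

By clue 13, the cricket player is in house 1.
So house 5 gets golf for sport.
The person with the spruce tree is narrowed to house 1 or 5; consider each.
Placing it in house 1 leads to a contradiction, so it's in house 5.
The basketball player is narrowed to house 2 or 3; consider each.
Placing it in house 2 leads to a contradiction, so it's in house 3.
The cello player is in house 3 (clue 6).
From clue 4, the person with the pine tree must be in house 4.
By clue 10, the guitar player is in house 5.
Clue 10: the flute player is in house 4.
So house 5 gets Swede for nationality.
House 2 tree: only hickory fits.
House 3's tree must be poplar (nothing else left).
Clue 11: the Norwegian is in house 2.
The only nationality still possible for house 1 is Greek.
That leaves Canadian as the nationality for house 3.
That leaves Dane as the nationality for house 4.
That leaves maple as the tree for house 1.
By clue 1, the piano player is in house 1.
From clue 5, the rugby player must be in house 4.
House 2 sport: only volleyball fits.
House 2's instrument must be drum (nothing else left).
So: house 1 = cricket/Greek/maple/piano, house 2 = volleyball/Norwegian/hickory/drum, house 3 = basketball/Canadian/poplar/cello, house 4 = rugby/Dane/pine/flute, house 5 = golf/Swede/spruce/guitar.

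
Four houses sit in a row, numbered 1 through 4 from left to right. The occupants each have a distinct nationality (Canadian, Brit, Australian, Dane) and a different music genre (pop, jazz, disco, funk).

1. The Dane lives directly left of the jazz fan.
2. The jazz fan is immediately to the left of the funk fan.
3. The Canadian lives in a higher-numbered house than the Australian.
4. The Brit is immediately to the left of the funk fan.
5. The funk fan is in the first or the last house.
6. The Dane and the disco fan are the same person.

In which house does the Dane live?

2

Clue 5: the funk fan is in house 4.
House 4's nationality must be Canadian (nothing else left).
Clue 2 places the jazz fan in house 3.
By clue 4, the Brit is in house 3.
The Dane is in house 2 (clue 1).
Clue 6 places the disco fan in house 2.
So house 1 gets Australian for nationality.
So house 1 gets pop for music genre.
So: house 1 = Australian/pop, house 2 = Dane/disco, house 3 = Brit/jazz, house 4 = Canadian/funk.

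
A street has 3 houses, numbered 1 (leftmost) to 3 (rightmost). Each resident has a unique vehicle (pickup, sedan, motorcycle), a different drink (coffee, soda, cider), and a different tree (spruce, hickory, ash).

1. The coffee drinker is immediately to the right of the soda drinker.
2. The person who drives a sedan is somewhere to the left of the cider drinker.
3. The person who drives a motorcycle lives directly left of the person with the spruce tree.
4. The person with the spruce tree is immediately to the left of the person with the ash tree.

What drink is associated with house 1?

From clue 4, the person with the spruce tree must be in house 2.
Clue 4: the person with the ash tree is in house 3.
House 3 vehicle: only pickup fits.
That leaves soda as the drink for house 1.
The only tree still possible for house 1 is hickory.
The coffee drinker is in house 2 (clue 1).
Clue 3: the person who drives a motorcycle is in house 1.
House 2's vehicle must be sedan (nothing else left).
House 3 drink: only cider fits.
So: house 1 = motorcycle/soda/hickory, house 2 = sedan/coffee/spruce, house 3 = pickup/cider/ash.

soda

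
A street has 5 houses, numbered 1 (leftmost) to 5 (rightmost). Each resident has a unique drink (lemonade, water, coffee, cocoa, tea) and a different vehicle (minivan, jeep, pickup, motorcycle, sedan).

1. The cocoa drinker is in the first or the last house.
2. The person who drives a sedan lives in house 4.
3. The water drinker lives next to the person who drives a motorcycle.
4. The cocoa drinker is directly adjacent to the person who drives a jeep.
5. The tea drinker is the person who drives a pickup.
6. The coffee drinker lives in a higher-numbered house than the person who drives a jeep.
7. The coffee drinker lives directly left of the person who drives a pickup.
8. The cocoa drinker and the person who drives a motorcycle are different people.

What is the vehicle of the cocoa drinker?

minivan

Clue 2 places the person who drives a sedan in house 4.
Clue 4: the cocoa drinker is in house 1.
Clue 5: the tea drinker is in house 5.
Clue 7: the coffee drinker is in house 4.
House 1 vehicle: only minivan fits.
That leaves jeep as the vehicle for house 2.
That leaves motorcycle as the vehicle for house 3.
House 5 vehicle: only pickup fits.
From clue 3, the water drinker must be in house 2.
House 3's drink must be lemonade (nothing else left).
So: house 1 = cocoa/minivan, house 2 = water/jeep, house 3 = lemonade/motorcycle, house 4 = coffee/sedan, house 5 = tea/pickup.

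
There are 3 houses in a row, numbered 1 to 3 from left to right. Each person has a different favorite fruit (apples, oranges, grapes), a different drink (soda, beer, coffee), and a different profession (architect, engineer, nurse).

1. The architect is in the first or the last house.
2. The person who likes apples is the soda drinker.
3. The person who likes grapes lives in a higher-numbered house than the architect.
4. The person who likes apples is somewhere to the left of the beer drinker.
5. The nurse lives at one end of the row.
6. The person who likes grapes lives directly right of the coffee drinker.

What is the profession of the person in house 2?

engineer

Clue 3 places the architect in house 1.
The only profession still possible for house 2 is engineer.
House 3's profession must be nurse (nothing else left).
The only drink still possible for house 3 is beer.
The person who likes apples is narrowed to house 1 or 2; consider each.
Placing it in house 2 leads to a contradiction, so it's in house 1.
Clue 2: the soda drinker is in house 1.
That leaves coffee as the drink for house 2.
Clue 6 places the person who likes grapes in house 3.
House 2's favorite fruit must be oranges (nothing else left).
So: house 1 = apples/soda/architect, house 2 = oranges/coffee/engineer, house 3 = grapes/beer/nurse.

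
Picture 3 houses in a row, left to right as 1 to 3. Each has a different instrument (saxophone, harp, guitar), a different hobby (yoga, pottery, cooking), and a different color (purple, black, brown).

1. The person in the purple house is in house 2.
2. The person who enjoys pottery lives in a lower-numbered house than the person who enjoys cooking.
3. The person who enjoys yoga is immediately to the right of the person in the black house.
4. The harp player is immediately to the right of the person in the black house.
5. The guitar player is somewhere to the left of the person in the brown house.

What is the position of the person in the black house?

1

From clue 1, the person in the purple house must be in house 2.
House 1 hobby: only pottery fits.
So house 1 gets black for color.
So house 3 gets brown for color.
By clue 3, the person who enjoys yoga is in house 2.
By clue 4, the harp player is in house 2.
That leaves guitar as the instrument for house 1.
So house 3 gets saxophone for instrument.
The only hobby still possible for house 3 is cooking.
So: house 1 = guitar/pottery/black, house 2 = harp/yoga/purple, house 3 = saxophone/cooking/brown.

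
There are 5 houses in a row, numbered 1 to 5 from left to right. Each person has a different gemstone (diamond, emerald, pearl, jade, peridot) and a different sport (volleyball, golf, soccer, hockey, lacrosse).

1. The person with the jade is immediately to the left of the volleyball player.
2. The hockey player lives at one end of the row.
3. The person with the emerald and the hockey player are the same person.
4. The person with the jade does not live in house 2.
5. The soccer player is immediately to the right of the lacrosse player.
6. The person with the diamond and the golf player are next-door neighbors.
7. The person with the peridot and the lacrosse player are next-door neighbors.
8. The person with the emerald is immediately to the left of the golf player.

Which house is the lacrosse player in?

3

From clue 8, the person with the emerald must be in house 1.
From clue 8, the golf player must be in house 2.
By clue 3, the hockey player is in house 1.
Clue 6 places the person with the diamond in house 3.
House 4's gemstone must be jade (nothing else left).
The only sport still possible for house 3 is lacrosse.
The volleyball player is in house 5 (clue 1).
By clue 5, the soccer player is in house 4.
Clue 7: the person with the peridot is in house 2.
House 5's gemstone must be pearl (nothing else left).
So: house 1 = emerald/hockey, house 2 = peridot/golf, house 3 = diamond/lacrosse, house 4 = jade/soccer, house 5 = pearl/volleyball.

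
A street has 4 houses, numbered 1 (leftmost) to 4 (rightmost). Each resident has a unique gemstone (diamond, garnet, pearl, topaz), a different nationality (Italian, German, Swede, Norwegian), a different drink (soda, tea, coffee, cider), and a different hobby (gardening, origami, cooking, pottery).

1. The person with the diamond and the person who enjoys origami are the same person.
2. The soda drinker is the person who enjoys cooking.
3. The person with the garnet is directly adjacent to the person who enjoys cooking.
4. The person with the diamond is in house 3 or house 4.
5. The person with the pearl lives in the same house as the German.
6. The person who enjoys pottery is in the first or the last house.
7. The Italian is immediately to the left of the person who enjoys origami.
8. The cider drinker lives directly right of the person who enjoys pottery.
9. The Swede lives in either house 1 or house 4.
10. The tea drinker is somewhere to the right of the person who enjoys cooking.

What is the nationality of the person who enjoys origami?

Swede

By clue 8, the cider drinker is in house 2.
By clue 8, the person who enjoys pottery is in house 1.
From clue 2, the soda drinker must be in house 3.
From clue 2, the person who enjoys cooking must be in house 3.
Clue 10 places the tea drinker in house 4.
So house 1 gets coffee for drink.
So house 2 gets gardening for hobby.
The only hobby still possible for house 4 is origami.
Clue 1: the person with the diamond is in house 4.
The Italian is in house 3 (clue 7).
The only gemstone still possible for house 2 is garnet.
By clue 5, the person with the pearl is in house 1.
The German is in house 1 (clue 5).
The only gemstone still possible for house 3 is topaz.
So house 2 gets Norwegian for nationality.
That leaves Swede as the nationality for house 4.
So: house 1 = pearl/German/coffee/pottery, house 2 = garnet/Norwegian/cider/gardening, house 3 = topaz/Italian/soda/cooking, house 4 = diamond/Swede/tea/origami.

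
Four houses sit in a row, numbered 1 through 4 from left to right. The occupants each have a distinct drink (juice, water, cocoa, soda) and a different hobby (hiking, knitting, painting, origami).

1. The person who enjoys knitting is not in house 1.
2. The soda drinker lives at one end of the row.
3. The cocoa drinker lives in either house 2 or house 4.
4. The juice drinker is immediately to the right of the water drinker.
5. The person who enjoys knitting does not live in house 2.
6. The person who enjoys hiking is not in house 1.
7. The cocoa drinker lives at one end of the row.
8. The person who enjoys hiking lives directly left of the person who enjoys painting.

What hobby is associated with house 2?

By clue 7, the cocoa drinker is in house 4.
House 1's drink must be soda (nothing else left).
That leaves origami as the hobby for house 1.
So house 2 gets hiking for hobby.
Clue 4 places the juice drinker in house 3.
From clue 4, the water drinker must be in house 2.
Clue 8: the person who enjoys painting is in house 3.
House 4's hobby must be knitting (nothing else left).
So: house 1 = soda/origami, house 2 = water/hiking, house 3 = juice/painting, house 4 = cocoa/knitting.

hiking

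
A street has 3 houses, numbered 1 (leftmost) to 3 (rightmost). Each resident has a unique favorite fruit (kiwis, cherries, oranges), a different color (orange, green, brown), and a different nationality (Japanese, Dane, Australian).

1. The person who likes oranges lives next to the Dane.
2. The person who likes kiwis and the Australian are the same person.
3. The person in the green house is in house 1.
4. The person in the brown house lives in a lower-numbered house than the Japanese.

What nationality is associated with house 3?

Japanese

The person in the green house is in house 1 (clue 3).
The only color still possible for house 2 is brown.
House 3 color: only orange fits.
By clue 4, the Japanese is in house 3.
The person who likes kiwis is narrowed to house 1 or 2; consider each.
Placing it in house 2 leads to a contradiction, so it's in house 1.
The Australian is in house 1 (clue 2).
House 2's nationality must be Dane (nothing else left).
From clue 1, the person who likes oranges must be in house 3.
House 2's favorite fruit must be cherries (nothing else left).
So: house 1 = kiwis/green/Australian, house 2 = cherries/brown/Dane, house 3 = oranges/orange/Japanese.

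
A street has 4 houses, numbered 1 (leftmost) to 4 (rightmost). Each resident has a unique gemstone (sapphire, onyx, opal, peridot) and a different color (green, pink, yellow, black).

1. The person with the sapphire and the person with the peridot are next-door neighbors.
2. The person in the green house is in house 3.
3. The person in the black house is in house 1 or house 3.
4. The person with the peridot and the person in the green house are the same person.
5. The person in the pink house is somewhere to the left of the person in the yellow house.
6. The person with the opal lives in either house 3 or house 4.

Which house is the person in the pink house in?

From clue 2, the person in the green house must be in house 3.
Clue 4: the person with the peridot is in house 3.
House 1 color: only black fits.
The only color still possible for house 4 is yellow.
House 1 gemstone: only onyx fits.
That leaves sapphire as the gemstone for house 2.
House 4's gemstone must be opal (nothing else left).
That leaves pink as the color for house 2.
So: house 1 = onyx/black, house 2 = sapphire/pink, house 3 = peridot/green, house 4 = opal/yellow.

2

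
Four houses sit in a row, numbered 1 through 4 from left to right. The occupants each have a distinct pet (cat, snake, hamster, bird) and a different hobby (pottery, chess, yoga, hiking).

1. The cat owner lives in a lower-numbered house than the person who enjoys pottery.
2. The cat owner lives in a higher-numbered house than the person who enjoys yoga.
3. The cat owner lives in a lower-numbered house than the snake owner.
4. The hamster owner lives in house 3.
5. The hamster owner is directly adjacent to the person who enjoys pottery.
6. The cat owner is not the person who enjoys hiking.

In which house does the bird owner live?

1

From clue 4, the hamster owner must be in house 3.
House 1 pet: only bird fits.
That leaves cat as the pet for house 2.
So house 4 gets snake for pet.
Clue 1 places the person who enjoys pottery in house 4.
By clue 2, the person who enjoys yoga is in house 1.
That leaves chess as the hobby for house 2.
That leaves hiking as the hobby for house 3.
So: house 1 = bird/yoga, house 2 = cat/chess, house 3 = hamster/hiking, house 4 = snake/pottery.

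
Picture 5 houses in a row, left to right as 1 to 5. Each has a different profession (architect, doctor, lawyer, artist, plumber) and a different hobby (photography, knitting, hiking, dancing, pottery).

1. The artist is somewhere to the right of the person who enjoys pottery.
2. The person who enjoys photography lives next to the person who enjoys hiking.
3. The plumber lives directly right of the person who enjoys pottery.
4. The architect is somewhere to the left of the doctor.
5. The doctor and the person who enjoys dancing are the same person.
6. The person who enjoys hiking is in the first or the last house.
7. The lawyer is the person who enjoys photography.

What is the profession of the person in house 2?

plumber

House 1's profession must be architect (nothing else left).
The lawyer is narrowed to house 2 or 4; consider each.
Placing it in house 2 leads to a contradiction, so it's in house 4.
Clue 7: the person who enjoys photography is in house 4.
Clue 2 places the person who enjoys hiking in house 5.
So house 5 gets artist for profession.
The doctor is narrowed to house 2 or 3; consider each.
Placing it in house 2 leads to a contradiction, so it's in house 3.
Clue 5: the person who enjoys dancing is in house 3.
House 2's profession must be plumber (nothing else left).
From clue 3, the person who enjoys pottery must be in house 1.
So house 2 gets knitting for hobby.
So: house 1 = architect/pottery, house 2 = plumber/knitting, house 3 = doctor/dancing, house 4 = lawyer/photography, house 5 = artist/hiking.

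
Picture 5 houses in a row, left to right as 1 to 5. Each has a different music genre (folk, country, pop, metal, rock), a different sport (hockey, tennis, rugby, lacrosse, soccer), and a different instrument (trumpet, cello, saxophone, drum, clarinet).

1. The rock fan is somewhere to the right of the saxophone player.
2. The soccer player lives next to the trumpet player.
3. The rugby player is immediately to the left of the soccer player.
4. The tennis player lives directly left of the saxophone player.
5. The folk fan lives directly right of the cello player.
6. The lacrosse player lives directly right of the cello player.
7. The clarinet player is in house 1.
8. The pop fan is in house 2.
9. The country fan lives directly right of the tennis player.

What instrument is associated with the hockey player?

clarinet

Clue 7 places the clarinet player in house 1.
From clue 8, the pop fan must be in house 2.
The only music genre still possible for house 1 is metal.
The country fan is narrowed to house 3 or 4; consider each.
Placing it in house 4 leads to a contradiction, so it's in house 3.
The tennis player is in house 2 (clue 9).
Clue 4: the saxophone player is in house 3.
That leaves hockey as the sport for house 1.
House 3's sport must be rugby (nothing else left).
The soccer player is in house 4 (clue 3).
By clue 5, the folk fan is in house 5.
Clue 6 places the lacrosse player in house 5.
House 4's music genre must be rock (nothing else left).
House 2 instrument: only drum fits.
House 4 instrument: only cello fits.
House 5 instrument: only trumpet fits.
So: house 1 = metal/hockey/clarinet, house 2 = pop/tennis/drum, house 3 = country/rugby/saxophone, house 4 = rock/soccer/cello, house 5 = folk/lacrosse/trumpet.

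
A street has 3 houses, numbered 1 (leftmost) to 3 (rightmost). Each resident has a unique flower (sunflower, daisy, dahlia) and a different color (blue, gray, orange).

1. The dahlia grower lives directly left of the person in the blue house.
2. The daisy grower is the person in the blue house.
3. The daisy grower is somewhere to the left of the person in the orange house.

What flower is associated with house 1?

dahlia

Clue 3 places the daisy grower in house 2.
The person in the orange house is in house 3 (clue 3).
House 1's flower must be dahlia (nothing else left).
The only flower still possible for house 3 is sunflower.
House 1's color must be gray (nothing else left).
House 2 color: only blue fits.
So: house 1 = dahlia/gray, house 2 = daisy/blue, house 3 = sunflower/orange.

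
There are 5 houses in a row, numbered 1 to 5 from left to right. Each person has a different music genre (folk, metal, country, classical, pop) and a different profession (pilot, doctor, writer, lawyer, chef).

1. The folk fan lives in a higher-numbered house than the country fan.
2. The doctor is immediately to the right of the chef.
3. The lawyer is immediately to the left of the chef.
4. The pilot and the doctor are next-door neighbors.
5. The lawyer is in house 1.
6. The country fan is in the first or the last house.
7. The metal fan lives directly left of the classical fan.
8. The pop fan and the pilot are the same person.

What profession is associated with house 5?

writer

By clue 5, the lawyer is in house 1.
Clue 6: the country fan is in house 1.
From clue 3, the chef must be in house 2.
From clue 2, the doctor must be in house 3.
From clue 4, the pilot must be in house 4.
By clue 8, the pop fan is in house 4.
The only profession still possible for house 5 is writer.
Clue 7: the metal fan is in house 2.
By clue 7, the classical fan is in house 3.
So house 5 gets folk for music genre.
So: house 1 = country/lawyer, house 2 = metal/chef, house 3 = classical/doctor, house 4 = pop/pilot, house 5 = folk/writer.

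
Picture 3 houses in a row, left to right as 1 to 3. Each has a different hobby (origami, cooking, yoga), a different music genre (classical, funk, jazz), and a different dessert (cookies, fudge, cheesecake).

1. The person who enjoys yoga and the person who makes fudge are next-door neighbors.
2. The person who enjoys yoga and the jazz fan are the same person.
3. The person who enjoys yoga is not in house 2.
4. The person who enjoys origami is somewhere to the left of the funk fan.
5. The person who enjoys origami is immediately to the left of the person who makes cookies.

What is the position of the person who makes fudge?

By clue 1, the person who makes fudge is in house 2.
House 1's dessert must be cheesecake (nothing else left).
The only dessert still possible for house 3 is cookies.
From clue 5, the person who enjoys origami must be in house 2.
The funk fan is in house 3 (clue 4).
That leaves jazz as the music genre for house 1.
House 2 music genre: only classical fits.
The person who enjoys yoga is in house 1 (clue 2).
House 3 hobby: only cooking fits.
So: house 1 = yoga/jazz/cheesecake, house 2 = origami/classical/fudge, house 3 = cooking/funk/cookies.

2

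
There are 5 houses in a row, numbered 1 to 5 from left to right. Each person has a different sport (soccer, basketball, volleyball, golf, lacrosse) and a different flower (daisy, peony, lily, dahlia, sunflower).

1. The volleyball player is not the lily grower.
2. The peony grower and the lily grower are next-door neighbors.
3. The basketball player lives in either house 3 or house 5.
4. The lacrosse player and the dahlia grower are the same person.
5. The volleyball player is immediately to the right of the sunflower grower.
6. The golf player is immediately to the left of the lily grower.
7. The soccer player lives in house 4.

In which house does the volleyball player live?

From clue 7, the soccer player must be in house 4.
The basketball player is narrowed to house 3 or 5; consider each.
Placing it in house 5 leads to a contradiction, so it's in house 3.
The golf player is narrowed to house 1 or 2; consider each.
Placing it in house 1 leads to a contradiction, so it's in house 2.
From clue 6, the lily grower must be in house 3.
House 1's sport must be lacrosse (nothing else left).
House 5 sport: only volleyball fits.
By clue 4, the dahlia grower is in house 1.
Clue 5 places the sunflower grower in house 4.
That leaves daisy as the flower for house 5.
That leaves peony as the flower for house 2.
So: house 1 = lacrosse/dahlia, house 2 = golf/peony, house 3 = basketball/lily, house 4 = soccer/sunflower, house 5 = volleyball/daisy.

5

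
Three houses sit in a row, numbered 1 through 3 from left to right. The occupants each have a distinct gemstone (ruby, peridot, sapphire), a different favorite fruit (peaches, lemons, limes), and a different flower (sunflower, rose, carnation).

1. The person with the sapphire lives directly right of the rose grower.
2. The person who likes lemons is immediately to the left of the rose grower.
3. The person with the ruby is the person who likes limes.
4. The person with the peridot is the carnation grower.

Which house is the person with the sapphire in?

The person who likes lemons is in house 1 (clue 2).
From clue 2, the rose grower must be in house 2.
By clue 1, the person with the sapphire is in house 3.
The only gemstone still possible for house 1 is peridot.
House 2's gemstone must be ruby (nothing else left).
Clue 3: the person who likes limes is in house 2.
The carnation grower is in house 1 (clue 4).
That leaves peaches as the favorite fruit for house 3.
So house 3 gets sunflower for flower.
So: house 1 = peridot/lemons/carnation, house 2 = ruby/limes/rose, house 3 = sapphire/peaches/sunflower.

3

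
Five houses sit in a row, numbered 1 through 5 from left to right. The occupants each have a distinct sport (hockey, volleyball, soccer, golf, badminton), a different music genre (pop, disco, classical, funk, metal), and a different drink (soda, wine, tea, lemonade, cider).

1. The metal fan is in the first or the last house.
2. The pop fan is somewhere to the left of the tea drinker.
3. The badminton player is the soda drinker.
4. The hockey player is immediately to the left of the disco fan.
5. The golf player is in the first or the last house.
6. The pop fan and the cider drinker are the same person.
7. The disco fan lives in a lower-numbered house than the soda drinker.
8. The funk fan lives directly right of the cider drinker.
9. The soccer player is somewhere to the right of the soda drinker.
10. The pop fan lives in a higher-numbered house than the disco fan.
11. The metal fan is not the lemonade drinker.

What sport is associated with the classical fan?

badminton

The badminton player is narrowed to house 3 or 4; consider each.
Placing it in house 4 leads to a contradiction, so it's in house 3.
Clue 3 places the soda drinker in house 3.
By clue 7, the disco fan is in house 2.
House 4's drink must be cider (nothing else left).
Clue 4 places the hockey player in house 1.
The pop fan is in house 4 (clue 6).
The funk fan is in house 5 (clue 8).
That leaves volleyball as the sport for house 2.
House 4 sport: only soccer fits.
So house 5 gets golf for sport.
House 1 music genre: only metal fits.
House 3's music genre must be classical (nothing else left).
That leaves tea as the drink for house 5.
By clue 11, the lemonade drinker is in house 2.
The only drink still possible for house 1 is wine.
So: house 1 = hockey/metal/wine, house 2 = volleyball/disco/lemonade, house 3 = badminton/classical/soda, house 4 = soccer/pop/cider, house 5 = golf/funk/tea.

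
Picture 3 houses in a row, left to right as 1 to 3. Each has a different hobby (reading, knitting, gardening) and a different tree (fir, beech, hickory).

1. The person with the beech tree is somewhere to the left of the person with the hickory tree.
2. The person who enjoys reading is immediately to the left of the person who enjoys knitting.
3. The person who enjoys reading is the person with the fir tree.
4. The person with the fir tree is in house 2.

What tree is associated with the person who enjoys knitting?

hickory

From clue 4, the person with the fir tree must be in house 2.
House 1's tree must be beech (nothing else left).
That leaves hickory as the tree for house 3.
From clue 3, the person who enjoys reading must be in house 2.
That leaves gardening as the hobby for house 1.
The only hobby still possible for house 3 is knitting.
So: house 1 = gardening/beech, house 2 = reading/fir, house 3 = knitting/hickory.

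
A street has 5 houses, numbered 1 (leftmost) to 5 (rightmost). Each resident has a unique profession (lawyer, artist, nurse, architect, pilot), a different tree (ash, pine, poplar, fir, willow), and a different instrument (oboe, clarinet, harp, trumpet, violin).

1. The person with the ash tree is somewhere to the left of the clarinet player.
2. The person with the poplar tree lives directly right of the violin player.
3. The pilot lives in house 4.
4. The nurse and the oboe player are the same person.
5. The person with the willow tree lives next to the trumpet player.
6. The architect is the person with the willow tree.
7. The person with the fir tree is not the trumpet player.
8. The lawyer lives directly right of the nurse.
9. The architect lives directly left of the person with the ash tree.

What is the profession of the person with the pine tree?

lawyer

By clue 3, the pilot is in house 4.
House 5's profession must be artist (nothing else left).
The lawyer is narrowed to house 2 or 3; consider each.
Placing it in house 3 leads to a contradiction, so it's in house 2.
By clue 8, the nurse is in house 1.
That leaves architect as the profession for house 3.
By clue 4, the oboe player is in house 1.
Clue 6: the person with the willow tree is in house 3.
Clue 9: the person with the ash tree is in house 4.
The clarinet player is in house 5 (clue 1).
The person with the poplar tree is in house 5 (clue 2).
Clue 2: the violin player is in house 4.
House 3 instrument: only harp fits.
Clue 7 places the person with the fir tree in house 1.
That leaves pine as the tree for house 2.
The only instrument still possible for house 2 is trumpet.
So: house 1 = nurse/fir/oboe, house 2 = lawyer/pine/trumpet, house 3 = architect/willow/harp, house 4 = pilot/ash/violin, house 5 = artist/poplar/clarinet.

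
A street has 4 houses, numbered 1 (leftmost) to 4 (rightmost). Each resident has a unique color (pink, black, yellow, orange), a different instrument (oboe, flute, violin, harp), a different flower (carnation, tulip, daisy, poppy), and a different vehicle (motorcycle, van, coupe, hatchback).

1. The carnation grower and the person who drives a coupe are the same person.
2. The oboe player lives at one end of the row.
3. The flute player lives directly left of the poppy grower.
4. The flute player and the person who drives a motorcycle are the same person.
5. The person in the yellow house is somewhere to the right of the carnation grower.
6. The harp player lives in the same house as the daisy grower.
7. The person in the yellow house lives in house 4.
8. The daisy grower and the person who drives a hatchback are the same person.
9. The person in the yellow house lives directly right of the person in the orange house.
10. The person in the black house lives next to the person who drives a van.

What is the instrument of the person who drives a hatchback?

harp

From clue 7, the person in the yellow house must be in house 4.
Clue 9 places the person in the orange house in house 3.
The only vehicle still possible for house 4 is hatchback.
Clue 8: the daisy grower is in house 4.
By clue 6, the harp player is in house 4.
So house 3 gets violin for instrument.
House 1's instrument must be oboe (nothing else left).
House 2's instrument must be flute (nothing else left).
By clue 3, the poppy grower is in house 3.
Clue 4 places the person who drives a motorcycle in house 2.
By clue 1, the carnation grower is in house 1.
The person who drives a coupe is in house 1 (clue 1).
The person in the black house is in house 2 (clue 10).
So house 1 gets pink for color.
House 2's flower must be tulip (nothing else left).
The only vehicle still possible for house 3 is van.
So: house 1 = pink/oboe/carnation/coupe, house 2 = black/flute/tulip/motorcycle, house 3 = orange/violin/poppy/van, house 4 = yellow/harp/daisy/hatchback.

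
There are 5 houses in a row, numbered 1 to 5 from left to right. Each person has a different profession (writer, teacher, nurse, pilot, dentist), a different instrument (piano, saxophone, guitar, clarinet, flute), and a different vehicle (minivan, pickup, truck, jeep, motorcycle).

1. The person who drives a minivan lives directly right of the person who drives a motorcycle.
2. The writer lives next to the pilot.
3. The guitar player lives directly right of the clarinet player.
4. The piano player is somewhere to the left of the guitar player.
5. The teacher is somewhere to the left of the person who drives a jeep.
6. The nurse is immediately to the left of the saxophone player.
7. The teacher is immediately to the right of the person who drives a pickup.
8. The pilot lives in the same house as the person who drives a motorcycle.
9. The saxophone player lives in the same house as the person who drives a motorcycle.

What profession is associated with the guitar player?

The nurse is narrowed to house 1 or 2 or 3; consider each.
Placing it in house 1 and house 2 leads to a contradiction, so it's in house 3.
Clue 6: the saxophone player is in house 4.
Clue 9: the person who drives a motorcycle is in house 4.
The person who drives a minivan is in house 5 (clue 1).
Clue 8: the pilot is in house 4.
The only instrument still possible for house 5 is flute.
That leaves truck as the vehicle for house 2.
House 3's vehicle must be jeep (nothing else left).
From clue 2, the writer must be in house 5.
So house 1 gets dentist for profession.
House 2 profession: only teacher fits.
So house 3 gets guitar for instrument.
House 1's vehicle must be pickup (nothing else left).
By clue 3, the clarinet player is in house 2.
That leaves piano as the instrument for house 1.
So: house 1 = dentist/piano/pickup, house 2 = teacher/clarinet/truck, house 3 = nurse/guitar/jeep, house 4 = pilot/saxophone/motorcycle, house 5 = writer/flute/minivan.

nurse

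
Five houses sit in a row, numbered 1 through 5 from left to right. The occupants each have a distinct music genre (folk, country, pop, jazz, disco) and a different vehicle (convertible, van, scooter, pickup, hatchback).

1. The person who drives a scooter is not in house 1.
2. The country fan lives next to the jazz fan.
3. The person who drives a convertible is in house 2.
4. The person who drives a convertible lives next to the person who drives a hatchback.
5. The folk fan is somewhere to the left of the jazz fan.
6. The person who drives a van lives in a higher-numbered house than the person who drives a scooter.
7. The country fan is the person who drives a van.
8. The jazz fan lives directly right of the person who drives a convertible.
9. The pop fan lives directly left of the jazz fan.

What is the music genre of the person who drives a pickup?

disco

By clue 3, the person who drives a convertible is in house 2.
The jazz fan is in house 3 (clue 8).
Clue 9: the pop fan is in house 2.
Clue 2 places the country fan in house 4.
Clue 5: the folk fan is in house 1.
By clue 7, the person who drives a van is in house 4.
House 5 music genre: only disco fits.
The only vehicle still possible for house 1 is hatchback.
So house 3 gets scooter for vehicle.
The only vehicle still possible for house 5 is pickup.
So: house 1 = folk/hatchback, house 2 = pop/convertible, house 3 = jazz/scooter, house 4 = country/van, house 5 = disco/pickup.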